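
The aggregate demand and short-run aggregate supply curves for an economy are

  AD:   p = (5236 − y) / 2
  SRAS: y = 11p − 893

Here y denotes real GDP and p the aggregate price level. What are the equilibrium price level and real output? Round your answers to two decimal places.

p = 471.46, y = 4293.08

Rearrange AD to y = 5236 − 2p.
Set AD = SRAS: 5236 − 2p = 11p − 893, so 6129 = 13p and p = 471.46.
Substituting into AD, y = 5236 − 2p = 4293.08.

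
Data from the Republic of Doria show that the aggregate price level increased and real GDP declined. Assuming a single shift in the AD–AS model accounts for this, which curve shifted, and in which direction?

P rose and Y fell. An AD shift moves P and Y in the same direction; an SRAS shift moves them in opposite directions.
Here P and Y moved in opposite directions, so the SRAS curve shifted.
Since Y fell, SRAS shifted left.

SRAS shifted left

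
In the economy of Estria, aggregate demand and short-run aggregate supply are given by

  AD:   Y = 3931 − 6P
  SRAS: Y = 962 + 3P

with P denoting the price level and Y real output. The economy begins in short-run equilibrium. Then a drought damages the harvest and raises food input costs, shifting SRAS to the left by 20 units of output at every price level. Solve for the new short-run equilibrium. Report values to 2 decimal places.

This is a negative supply shock: SRAS shifts left.
New SRAS: Y = 942 + 3P.
Set AD = SRAS: 3931 − 6P = 942 + 3P, so 2989 = 9P and P = 332.11.
Substituting into AD, Y = 1938.33.

P = 332.11, Y = 1938.33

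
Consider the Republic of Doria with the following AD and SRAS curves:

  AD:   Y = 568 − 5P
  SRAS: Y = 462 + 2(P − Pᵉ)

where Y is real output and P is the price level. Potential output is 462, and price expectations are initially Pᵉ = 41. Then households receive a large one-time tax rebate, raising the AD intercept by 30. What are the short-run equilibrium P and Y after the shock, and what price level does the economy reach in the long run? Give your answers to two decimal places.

Short run: P = 31.14, Y = 442.29. Long run: P = 27.20.

AD shifts right: new AD is Y = 598 − 5P. With Pᵉ = 41, SRAS is Y = 380 + 2P.
Short run: 598 − 5P = 380 + 2P gives 218 = 7P, so P = 31.14 and Y = 598 − 5P = 442.29.
Y = 442.29 is below potential 462; expectations adjust and SRAS shifts right until Y = 462.
Long run: on the new AD curve, 462 = 598 − 5P gives P = 27.20.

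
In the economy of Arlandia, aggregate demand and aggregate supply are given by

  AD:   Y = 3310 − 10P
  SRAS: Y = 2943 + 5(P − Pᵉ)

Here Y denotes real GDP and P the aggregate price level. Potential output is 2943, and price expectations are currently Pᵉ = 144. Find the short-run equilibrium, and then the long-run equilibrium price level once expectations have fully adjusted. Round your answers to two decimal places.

Short run: P = 72.47, Y = 2585.33. Long run: P = 36.70.

Short run: with Pᵉ = 144, SRAS is Y = 2223 + 5P. Setting AD = SRAS gives 1087 = 15P, so P = 72.47 and Y = 3310 − 10P = 2585.33.
Output 2585.33 is below potential 2943, so over time expected prices fall and SRAS shifts right until Y returns to 2943.
Long run: Y = 2943 on the AD curve gives 2943 = 3310 − 10P, so P = 36.70.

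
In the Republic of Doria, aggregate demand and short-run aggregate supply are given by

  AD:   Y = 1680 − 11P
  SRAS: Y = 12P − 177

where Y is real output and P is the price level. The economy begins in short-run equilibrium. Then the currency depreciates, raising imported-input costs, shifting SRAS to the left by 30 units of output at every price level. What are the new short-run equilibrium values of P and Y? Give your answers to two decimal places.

P = 82.04, Y = 777.52

This is a negative supply shock: SRAS shifts left.
New SRAS: Y = 12P − 207.
Set AD = SRAS: 1680 − 11P = 12P − 207, so 1887 = 23P and P = 82.04.
Substituting into AD, Y = 777.52.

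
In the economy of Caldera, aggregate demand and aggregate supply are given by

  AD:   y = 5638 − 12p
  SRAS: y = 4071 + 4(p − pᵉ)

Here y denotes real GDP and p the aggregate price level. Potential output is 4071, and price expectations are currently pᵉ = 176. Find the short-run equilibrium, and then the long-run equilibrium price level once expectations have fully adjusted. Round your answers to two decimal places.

Short run: with pᵉ = 176, SRAS is y = 3367 + 4p. Setting AD = SRAS gives 2271 = 16p, so p = 141.94 and y = 5638 − 12p = 3934.75.
Output 3934.75 is below potential 4071, so over time expected prices fall and SRAS shifts right until y returns to 4071.
Long run: y = 4071 on the AD curve gives 4071 = 5638 − 12p, so p = 130.58.

Short run: p = 141.94, y = 3934.75. Long run: p = 130.58.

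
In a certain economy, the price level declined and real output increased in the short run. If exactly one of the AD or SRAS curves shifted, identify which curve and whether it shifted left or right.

SRAS shifted right

P fell and Y rose. An AD shift moves P and Y in the same direction; an SRAS shift moves them in opposite directions.
Here P and Y moved in opposite directions, so the SRAS curve shifted.
Since Y rose, SRAS shifted right.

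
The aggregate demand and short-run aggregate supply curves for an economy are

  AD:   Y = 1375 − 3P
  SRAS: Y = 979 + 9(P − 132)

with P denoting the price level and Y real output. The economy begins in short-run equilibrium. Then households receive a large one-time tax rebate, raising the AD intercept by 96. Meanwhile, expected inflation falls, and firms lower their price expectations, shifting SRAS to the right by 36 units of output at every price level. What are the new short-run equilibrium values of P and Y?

P = 137, Y = 1060

After both shocks: AD is Y = 1471 − 3P and SRAS is Y = 9P − 173.
Setting them equal: 1644 = 12P, so P = 137.
Y = 1471 − 3·137 = 1060.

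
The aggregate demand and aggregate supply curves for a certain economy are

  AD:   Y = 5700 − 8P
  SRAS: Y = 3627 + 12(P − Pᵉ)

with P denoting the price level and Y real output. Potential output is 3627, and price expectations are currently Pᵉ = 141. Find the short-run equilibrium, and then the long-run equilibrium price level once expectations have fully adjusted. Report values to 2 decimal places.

Short run: P = 188.25, Y = 4194.00. Long run: P = 259.13.

Short run: with Pᵉ = 141, SRAS is Y = 1935 + 12P. Setting AD = SRAS gives 3765 = 20P, so P = 188.25 and Y = 5700 − 8P = 4194.00.
Output 4194.00 is above potential 3627, so over time expected prices rise and SRAS shifts left until Y returns to 3627.
Long run: Y = 3627 on the AD curve gives 3627 = 5700 − 8P, so P = 259.13.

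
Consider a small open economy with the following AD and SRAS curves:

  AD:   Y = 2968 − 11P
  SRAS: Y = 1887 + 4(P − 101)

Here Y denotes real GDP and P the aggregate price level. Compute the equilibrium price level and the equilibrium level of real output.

Write SRAS as Y = 1887 + 4P − 404 = 1483 + 4P.
Set AD = SRAS: 2968 − 11P = 1483 + 4P, so 1485 = 15P and P = 99.
Then Y = 2968 − 11·99 = 1879.

P = 99, Y = 1879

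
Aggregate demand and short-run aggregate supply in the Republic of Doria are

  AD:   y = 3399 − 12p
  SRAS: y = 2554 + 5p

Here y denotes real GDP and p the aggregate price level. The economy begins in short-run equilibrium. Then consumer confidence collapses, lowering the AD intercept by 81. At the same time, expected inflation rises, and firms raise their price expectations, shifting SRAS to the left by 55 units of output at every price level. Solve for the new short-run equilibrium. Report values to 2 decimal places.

p = 48.18, y = 2739.88

After both shocks: AD is y = 3318 − 12p and SRAS is y = 2499 + 5p.
Setting them equal: 819 = 17p, so p = 48.18.
Substituting into AD, y = 2739.88.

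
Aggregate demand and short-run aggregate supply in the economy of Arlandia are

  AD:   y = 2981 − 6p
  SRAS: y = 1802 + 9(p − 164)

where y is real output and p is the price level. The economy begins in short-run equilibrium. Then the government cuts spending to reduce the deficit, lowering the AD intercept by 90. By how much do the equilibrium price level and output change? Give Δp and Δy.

Δp = -6, Δy = -54

This is a negative demand shock: AD shifts left.
New AD: y = 2891 − 6p.
SRAS can be written y = 326 + 9p.
Set AD = SRAS: 2891 − 6p = 326 + 9p, so 2565 = 15p and p = 171.
y = 2891 − 6·171 = 1865.
Initially p = 177, y = 1919, so Δp = -6 and Δy = -54.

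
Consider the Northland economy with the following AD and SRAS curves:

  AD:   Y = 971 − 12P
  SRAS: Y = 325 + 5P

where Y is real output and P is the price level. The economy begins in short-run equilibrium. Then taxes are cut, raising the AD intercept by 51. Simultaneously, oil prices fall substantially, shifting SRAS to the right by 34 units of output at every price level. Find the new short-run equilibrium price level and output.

P = 39, Y = 554

After both shocks: AD is Y = 1022 − 12P and SRAS is Y = 359 + 5P.
Setting them equal: 663 = 17P, so P = 39.
Y = 1022 − 12·39 = 554.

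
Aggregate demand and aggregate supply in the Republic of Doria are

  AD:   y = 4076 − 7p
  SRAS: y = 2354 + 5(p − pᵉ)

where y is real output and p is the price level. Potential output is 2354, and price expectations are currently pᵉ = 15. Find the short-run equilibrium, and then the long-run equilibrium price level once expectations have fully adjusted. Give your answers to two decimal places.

Short run: with pᵉ = 15, SRAS is y = 2279 + 5p. Setting AD = SRAS gives 1797 = 12p, so p = 149.75 and y = 4076 − 7p = 3027.75.
Output 3027.75 is above potential 2354, so over time expected prices rise and SRAS shifts left until y returns to 2354.
Long run: y = 2354 on the AD curve gives 2354 = 4076 − 7p, so p = 246.00.

Short run: p = 149.75, y = 3027.75. Long run: p = 246.00.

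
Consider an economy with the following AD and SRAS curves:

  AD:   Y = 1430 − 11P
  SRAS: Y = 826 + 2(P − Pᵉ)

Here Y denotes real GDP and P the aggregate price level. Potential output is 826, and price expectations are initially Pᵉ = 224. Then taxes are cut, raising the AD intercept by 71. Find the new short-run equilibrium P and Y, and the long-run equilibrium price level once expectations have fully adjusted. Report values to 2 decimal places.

AD shifts right: new AD is Y = 1501 − 11P. With Pᵉ = 224, SRAS is Y = 378 + 2P.
Short run: 1501 − 11P = 378 + 2P gives 1123 = 13P, so P = 86.38 and Y = 1501 − 11P = 550.77.
Y = 550.77 is below potential 826; expectations adjust and SRAS shifts right until Y = 826.
Long run: on the new AD curve, 826 = 1501 − 11P gives P = 61.36.

Short run: P = 86.38, Y = 550.77. Long run: P = 61.36.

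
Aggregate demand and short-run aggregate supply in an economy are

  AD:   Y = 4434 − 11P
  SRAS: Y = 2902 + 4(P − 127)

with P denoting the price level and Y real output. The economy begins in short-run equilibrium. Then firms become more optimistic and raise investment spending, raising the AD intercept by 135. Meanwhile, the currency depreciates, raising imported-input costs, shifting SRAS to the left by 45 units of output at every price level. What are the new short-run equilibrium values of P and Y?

After both shocks: AD is Y = 4569 − 11P and SRAS is Y = 2349 + 4P.
Setting them equal: 2220 = 15P, so P = 148.
Y = 4569 − 11·148 = 2941.

P = 148, Y = 2941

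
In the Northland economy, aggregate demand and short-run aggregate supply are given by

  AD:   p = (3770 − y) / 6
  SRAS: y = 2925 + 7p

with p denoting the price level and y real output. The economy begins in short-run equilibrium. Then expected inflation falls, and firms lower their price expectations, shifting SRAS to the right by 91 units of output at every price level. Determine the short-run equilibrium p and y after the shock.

p = 58, y = 3422

This is a positive supply shock: SRAS shifts right.
New SRAS: y = 3016 + 7p.
Set AD = SRAS: 3770 − 6p = 3016 + 7p, so 754 = 13p and p = 58.
y = 3770 − 6·58 = 3422.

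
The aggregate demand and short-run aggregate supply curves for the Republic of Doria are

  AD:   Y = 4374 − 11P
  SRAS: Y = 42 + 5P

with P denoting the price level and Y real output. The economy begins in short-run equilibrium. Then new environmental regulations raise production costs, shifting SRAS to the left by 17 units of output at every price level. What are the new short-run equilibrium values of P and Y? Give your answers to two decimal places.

This is a negative supply shock: SRAS shifts left.
New SRAS: Y = 25 + 5P.
Set AD = SRAS: 4374 − 11P = 25 + 5P, so 4349 = 16P and P = 271.81.
Substituting into AD, Y = 1384.06.

P = 271.81, Y = 1384.06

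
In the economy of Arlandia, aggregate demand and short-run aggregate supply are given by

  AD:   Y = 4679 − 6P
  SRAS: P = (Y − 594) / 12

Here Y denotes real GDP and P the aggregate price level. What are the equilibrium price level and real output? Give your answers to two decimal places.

P = 226.94, Y = 3317.33

Rearrange SRAS to Y = 594 + 12P.
Set AD = SRAS: 4679 − 6P = 594 + 12P, so 4085 = 18P and P = 226.94.
Substituting into AD, Y = 4679 − 6P = 3317.33.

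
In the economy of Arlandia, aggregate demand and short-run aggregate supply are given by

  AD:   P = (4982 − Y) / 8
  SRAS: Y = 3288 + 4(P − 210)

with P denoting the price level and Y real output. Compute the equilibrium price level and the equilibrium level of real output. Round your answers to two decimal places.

P = 211.17, Y = 3292.67

Write SRAS as Y = 3288 + 4P − 840 = 2448 + 4P.
Rearrange AD to Y = 4982 − 8P.
Set AD = SRAS: 4982 − 8P = 2448 + 4P, so 2534 = 12P and P = 211.17.
Substituting into AD, Y = 4982 − 8P = 3292.67.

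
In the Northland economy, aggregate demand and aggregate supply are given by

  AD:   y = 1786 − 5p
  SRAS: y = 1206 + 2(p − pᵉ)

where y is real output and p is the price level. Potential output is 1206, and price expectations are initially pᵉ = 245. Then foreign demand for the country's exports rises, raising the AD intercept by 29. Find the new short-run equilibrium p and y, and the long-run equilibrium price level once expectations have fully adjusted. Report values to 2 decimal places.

AD shifts right: new AD is y = 1815 − 5p. With pᵉ = 245, SRAS is y = 716 + 2p.
Short run: 1815 − 5p = 716 + 2p gives 1099 = 7p, so p = 157.00 and y = 1815 − 5p = 1030.00.
y = 1030.00 is below potential 1206; expectations adjust and SRAS shifts right until y = 1206.
Long run: on the new AD curve, 1206 = 1815 − 5p gives p = 121.80.

Short run: p = 157.00, y = 1030.00. Long run: p = 121.80.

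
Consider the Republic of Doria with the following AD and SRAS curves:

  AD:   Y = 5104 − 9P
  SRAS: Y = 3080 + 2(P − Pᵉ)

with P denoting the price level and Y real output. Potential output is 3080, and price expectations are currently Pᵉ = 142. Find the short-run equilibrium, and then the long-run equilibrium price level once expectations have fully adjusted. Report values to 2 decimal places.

Short run: with Pᵉ = 142, SRAS is Y = 2796 + 2P. Setting AD = SRAS gives 2308 = 11P, so P = 209.82 and Y = 5104 − 9P = 3215.64.
Output 3215.64 is above potential 3080, so over time expected prices rise and SRAS shifts left until Y returns to 3080.
Long run: Y = 3080 on the AD curve gives 3080 = 5104 − 9P, so P = 224.89.

Short run: P = 209.82, Y = 3215.64. Long run: P = 224.89.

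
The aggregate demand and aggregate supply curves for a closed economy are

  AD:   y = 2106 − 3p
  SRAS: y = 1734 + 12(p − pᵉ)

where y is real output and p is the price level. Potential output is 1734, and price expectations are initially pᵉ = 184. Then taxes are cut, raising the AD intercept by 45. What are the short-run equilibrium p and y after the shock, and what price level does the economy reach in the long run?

Short run: p = 175, y = 1626. Long run: p = 139.

AD shifts right: new AD is y = 2151 − 3p. With pᵉ = 184, SRAS is y = 12p − 474.
Short run: 2151 − 3p = 12p − 474 gives 2625 = 15p, so p = 175 and y = 2151 − 3·175 = 1626.
y = 1626 is below potential 1734; expectations adjust and SRAS shifts right until y = 1734.
Long run: on the new AD curve, 1734 = 2151 − 3p gives p = 139.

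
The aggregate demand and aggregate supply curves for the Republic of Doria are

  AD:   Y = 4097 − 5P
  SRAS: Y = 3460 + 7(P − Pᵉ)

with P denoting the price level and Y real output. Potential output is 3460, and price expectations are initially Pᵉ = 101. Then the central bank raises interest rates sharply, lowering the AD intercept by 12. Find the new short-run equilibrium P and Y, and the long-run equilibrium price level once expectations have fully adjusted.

AD shifts left: new AD is Y = 4085 − 5P. With Pᵉ = 101, SRAS is Y = 2753 + 7P.
Short run: 4085 − 5P = 2753 + 7P gives 1332 = 12P, so P = 111 and Y = 4085 − 5·111 = 3530.
Y = 3530 is above potential 3460; expectations adjust and SRAS shifts left until Y = 3460.
Long run: on the new AD curve, 3460 = 4085 − 5P gives P = 125.

Short run: P = 111, Y = 3530. Long run: P = 125.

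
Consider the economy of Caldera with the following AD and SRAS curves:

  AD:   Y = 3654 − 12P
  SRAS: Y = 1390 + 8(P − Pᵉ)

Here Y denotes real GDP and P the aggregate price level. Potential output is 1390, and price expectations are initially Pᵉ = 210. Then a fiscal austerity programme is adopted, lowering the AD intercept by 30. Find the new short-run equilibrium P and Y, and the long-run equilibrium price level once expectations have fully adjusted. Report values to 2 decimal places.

Short run: P = 195.70, Y = 1275.60. Long run: P = 186.17.

AD shifts left: new AD is Y = 3624 − 12P. With Pᵉ = 210, SRAS is Y = 8P − 290.
Short run: 3624 − 12P = 8P − 290 gives 3914 = 20P, so P = 195.70 and Y = 3624 − 12P = 1275.60.
Y = 1275.60 is below potential 1390; expectations adjust and SRAS shifts right until Y = 1390.
Long run: on the new AD curve, 1390 = 3624 − 12P gives P = 186.17.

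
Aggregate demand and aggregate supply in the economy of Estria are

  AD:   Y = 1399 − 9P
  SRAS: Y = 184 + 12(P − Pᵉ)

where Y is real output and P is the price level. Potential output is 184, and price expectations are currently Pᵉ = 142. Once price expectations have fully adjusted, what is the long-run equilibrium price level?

Short run: with Pᵉ = 142, SRAS is Y = 12P − 1520. Setting AD = SRAS gives 2919 = 21P, so P = 139 and Y = 1399 − 9·139 = 148.
Output 148 is below potential 184, so over time expected prices fall and SRAS shifts right until Y returns to 184.
Long run: Y = 184 on the AD curve gives 184 = 1399 − 9P, so P = 135.

Long-run P = 135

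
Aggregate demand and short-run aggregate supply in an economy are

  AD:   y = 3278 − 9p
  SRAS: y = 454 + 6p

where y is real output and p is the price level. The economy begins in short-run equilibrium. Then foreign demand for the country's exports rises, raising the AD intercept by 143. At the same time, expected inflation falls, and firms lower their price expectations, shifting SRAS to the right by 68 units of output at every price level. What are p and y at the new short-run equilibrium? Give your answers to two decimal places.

After both shocks: AD is y = 3421 − 9p and SRAS is y = 522 + 6p.
Setting them equal: 2899 = 15p, so p = 193.27.
Substituting into AD, y = 1681.60.

p = 193.27, y = 1681.60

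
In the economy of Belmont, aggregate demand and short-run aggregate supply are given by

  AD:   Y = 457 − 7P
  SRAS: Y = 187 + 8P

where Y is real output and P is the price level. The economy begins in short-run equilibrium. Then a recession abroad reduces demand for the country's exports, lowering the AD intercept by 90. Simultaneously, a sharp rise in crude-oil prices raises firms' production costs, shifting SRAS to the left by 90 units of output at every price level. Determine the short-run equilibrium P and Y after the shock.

After both shocks: AD is Y = 367 − 7P and SRAS is Y = 97 + 8P.
Setting them equal: 270 = 15P, so P = 18.
Y = 367 − 7·18 = 241.

P = 18, Y = 241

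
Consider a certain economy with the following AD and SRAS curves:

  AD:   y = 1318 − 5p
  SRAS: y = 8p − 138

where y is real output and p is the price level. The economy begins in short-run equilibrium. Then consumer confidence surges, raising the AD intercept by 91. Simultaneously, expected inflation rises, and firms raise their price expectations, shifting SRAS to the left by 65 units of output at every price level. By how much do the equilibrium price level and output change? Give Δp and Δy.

After both shocks: AD is y = 1409 − 5p and SRAS is y = 8p − 203.
Setting them equal: 1612 = 13p, so p = 124.
y = 1409 − 5·124 = 789.
Initially p = 112, y = 758, so Δp = +12 and Δy = +31.

Δp = +12, Δy = +31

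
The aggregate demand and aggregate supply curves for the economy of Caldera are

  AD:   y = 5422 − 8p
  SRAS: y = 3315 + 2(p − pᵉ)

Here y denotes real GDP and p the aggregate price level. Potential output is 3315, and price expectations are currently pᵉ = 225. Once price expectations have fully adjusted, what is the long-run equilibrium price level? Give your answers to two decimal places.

Short run: with pᵉ = 225, SRAS is y = 2865 + 2p. Setting AD = SRAS gives 2557 = 10p, so p = 255.70 and y = 5422 − 8p = 3376.40.
Output 3376.40 is above potential 3315, so over time expected prices rise and SRAS shifts left until y returns to 3315.
Long run: y = 3315 on the AD curve gives 3315 = 5422 − 8p, so p = 263.38.

Long-run p = 263.38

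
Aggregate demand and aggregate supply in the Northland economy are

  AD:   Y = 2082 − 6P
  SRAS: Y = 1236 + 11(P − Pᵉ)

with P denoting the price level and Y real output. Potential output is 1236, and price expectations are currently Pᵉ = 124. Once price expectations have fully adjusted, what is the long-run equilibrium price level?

Short run: with Pᵉ = 124, SRAS is Y = 11P − 128. Setting AD = SRAS gives 2210 = 17P, so P = 130 and Y = 2082 − 6·130 = 1302.
Output 1302 is above potential 1236, so over time expected prices rise and SRAS shifts left until Y returns to 1236.
Long run: Y = 1236 on the AD curve gives 1236 = 2082 − 6P, so P = 141.

Long-run P = 141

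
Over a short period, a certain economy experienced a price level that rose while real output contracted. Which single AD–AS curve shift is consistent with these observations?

SRAS shifted left

P rose and Y fell. An AD shift moves P and Y in the same direction; an SRAS shift moves them in opposite directions.
Here P and Y moved in opposite directions, so the SRAS curve shifted.
Since Y fell, SRAS shifted left.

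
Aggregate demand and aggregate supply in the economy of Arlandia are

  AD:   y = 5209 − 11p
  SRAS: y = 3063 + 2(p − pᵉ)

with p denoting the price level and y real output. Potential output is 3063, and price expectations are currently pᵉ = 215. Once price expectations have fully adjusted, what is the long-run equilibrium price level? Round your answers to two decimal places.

Long-run p = 195.09

Short run: with pᵉ = 215, SRAS is y = 2633 + 2p. Setting AD = SRAS gives 2576 = 13p, so p = 198.15 and y = 5209 − 11p = 3029.31.
Output 3029.31 is below potential 3063, so over time expected prices fall and SRAS shifts right until y returns to 3063.
Long run: y = 3063 on the AD curve gives 3063 = 5209 − 11p, so p = 195.09.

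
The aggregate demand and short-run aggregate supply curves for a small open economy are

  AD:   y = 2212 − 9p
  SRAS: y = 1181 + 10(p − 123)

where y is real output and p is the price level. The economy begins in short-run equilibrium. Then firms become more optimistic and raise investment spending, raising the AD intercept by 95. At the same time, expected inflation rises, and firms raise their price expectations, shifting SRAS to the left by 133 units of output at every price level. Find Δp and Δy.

Δp = +12, Δy = -13

After both shocks: AD is y = 2307 − 9p and SRAS is y = 10p − 182.
Setting them equal: 2489 = 19p, so p = 131.
y = 2307 − 9·131 = 1128.
Initially p = 119, y = 1141, so Δp = +12 and Δy = -13.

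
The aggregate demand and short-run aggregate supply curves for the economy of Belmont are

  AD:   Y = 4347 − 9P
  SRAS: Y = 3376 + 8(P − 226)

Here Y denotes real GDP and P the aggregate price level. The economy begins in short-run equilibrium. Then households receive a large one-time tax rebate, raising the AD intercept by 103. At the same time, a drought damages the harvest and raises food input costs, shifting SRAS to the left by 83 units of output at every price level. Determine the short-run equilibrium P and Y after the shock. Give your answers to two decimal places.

P = 174.41, Y = 2880.29

After both shocks: AD is Y = 4450 − 9P and SRAS is Y = 1485 + 8P.
Setting them equal: 2965 = 17P, so P = 174.41.
Substituting into AD, Y = 2880.29.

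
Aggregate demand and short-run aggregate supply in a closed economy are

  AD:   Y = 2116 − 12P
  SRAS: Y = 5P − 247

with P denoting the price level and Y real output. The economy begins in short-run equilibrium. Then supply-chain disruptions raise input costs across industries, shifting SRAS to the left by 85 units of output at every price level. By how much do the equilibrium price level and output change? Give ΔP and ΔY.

This is a negative supply shock: SRAS shifts left.
New SRAS: Y = 5P − 332.
Set AD = SRAS: 2116 − 12P = 5P − 332, so 2448 = 17P and P = 144.
Y = 2116 − 12·144 = 388.
Initially P = 139, Y = 448, so ΔP = +5 and ΔY = -60.

ΔP = +5, ΔY = -60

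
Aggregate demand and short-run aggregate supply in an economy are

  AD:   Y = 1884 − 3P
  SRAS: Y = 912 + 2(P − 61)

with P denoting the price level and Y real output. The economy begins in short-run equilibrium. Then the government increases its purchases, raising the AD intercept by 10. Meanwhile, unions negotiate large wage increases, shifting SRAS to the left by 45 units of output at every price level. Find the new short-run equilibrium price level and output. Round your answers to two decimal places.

P = 229.80, Y = 1204.60

After both shocks: AD is Y = 1894 − 3P and SRAS is Y = 745 + 2P.
Setting them equal: 1149 = 5P, so P = 229.80.
Substituting into AD, Y = 1204.60.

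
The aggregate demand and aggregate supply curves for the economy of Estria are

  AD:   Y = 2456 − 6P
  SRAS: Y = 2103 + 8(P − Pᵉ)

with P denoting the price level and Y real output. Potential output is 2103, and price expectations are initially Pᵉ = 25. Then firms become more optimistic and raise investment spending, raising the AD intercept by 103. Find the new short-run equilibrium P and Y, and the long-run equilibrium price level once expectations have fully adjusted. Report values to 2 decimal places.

Short run: P = 46.86, Y = 2277.86. Long run: P = 76.00.

AD shifts right: new AD is Y = 2559 − 6P. With Pᵉ = 25, SRAS is Y = 1903 + 8P.
Short run: 2559 − 6P = 1903 + 8P gives 656 = 14P, so P = 46.86 and Y = 2559 − 6P = 2277.86.
Y = 2277.86 is above potential 2103; expectations adjust and SRAS shifts left until Y = 2103.
Long run: on the new AD curve, 2103 = 2559 − 6P gives P = 76.00.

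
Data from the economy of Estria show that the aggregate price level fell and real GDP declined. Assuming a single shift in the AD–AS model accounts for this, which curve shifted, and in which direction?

P fell and Y fell. An AD shift moves P and Y in the same direction; an SRAS shift moves them in opposite directions.
Here P and Y moved in the same direction, so the AD curve shifted.
Since Y fell, AD shifted left.

AD shifted left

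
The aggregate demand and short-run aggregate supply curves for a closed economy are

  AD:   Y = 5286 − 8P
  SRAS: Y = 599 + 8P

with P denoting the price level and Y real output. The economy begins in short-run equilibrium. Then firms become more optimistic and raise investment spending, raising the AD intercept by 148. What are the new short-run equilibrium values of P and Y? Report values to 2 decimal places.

P = 302.19, Y = 3016.50

This is a positive demand shock: AD shifts right.
New AD: Y = 5434 − 8P.
Set AD = SRAS: 5434 − 8P = 599 + 8P, so 4835 = 16P and P = 302.19.
Substituting into AD, Y = 3016.50.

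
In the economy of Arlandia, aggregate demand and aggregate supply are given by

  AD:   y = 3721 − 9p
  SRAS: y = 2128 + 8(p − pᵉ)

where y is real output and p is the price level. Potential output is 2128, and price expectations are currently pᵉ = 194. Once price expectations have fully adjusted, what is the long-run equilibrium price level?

Long-run p = 177

Short run: with pᵉ = 194, SRAS is y = 576 + 8p. Setting AD = SRAS gives 3145 = 17p, so p = 185 and y = 3721 − 9·185 = 2056.
Output 2056 is below potential 2128, so over time expected prices fall and SRAS shifts right until y returns to 2128.
Long run: y = 2128 on the AD curve gives 2128 = 3721 − 9p, so p = 177.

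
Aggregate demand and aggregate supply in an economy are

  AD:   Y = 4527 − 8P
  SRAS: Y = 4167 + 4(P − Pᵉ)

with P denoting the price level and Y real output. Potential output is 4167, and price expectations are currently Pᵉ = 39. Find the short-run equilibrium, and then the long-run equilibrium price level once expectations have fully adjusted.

Short run: with Pᵉ = 39, SRAS is Y = 4011 + 4P. Setting AD = SRAS gives 516 = 12P, so P = 43 and Y = 4527 − 8·43 = 4183.
Output 4183 is above potential 4167, so over time expected prices rise and SRAS shifts left until Y returns to 4167.
Long run: Y = 4167 on the AD curve gives 4167 = 4527 − 8P, so P = 45.

Short run: P = 43, Y = 4183. Long run: P = 45.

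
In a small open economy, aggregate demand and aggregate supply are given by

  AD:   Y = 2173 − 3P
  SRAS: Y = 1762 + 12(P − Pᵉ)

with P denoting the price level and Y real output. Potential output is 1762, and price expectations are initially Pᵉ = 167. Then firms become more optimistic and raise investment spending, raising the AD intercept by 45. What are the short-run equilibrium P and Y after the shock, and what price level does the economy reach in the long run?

Short run: P = 164, Y = 1726. Long run: P = 152.

AD shifts right: new AD is Y = 2218 − 3P. With Pᵉ = 167, SRAS is Y = 12P − 242.
Short run: 2218 − 3P = 12P − 242 gives 2460 = 15P, so P = 164 and Y = 2218 − 3·164 = 1726.
Y = 1726 is below potential 1762; expectations adjust and SRAS shifts right until Y = 1762.
Long run: on the new AD curve, 1762 = 2218 − 3P gives P = 152.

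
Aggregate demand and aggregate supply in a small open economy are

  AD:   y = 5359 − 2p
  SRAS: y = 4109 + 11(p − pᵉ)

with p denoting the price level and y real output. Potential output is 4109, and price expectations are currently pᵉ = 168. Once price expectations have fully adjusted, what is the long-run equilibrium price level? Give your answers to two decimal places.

Long-run p = 625.00

Short run: with pᵉ = 168, SRAS is y = 2261 + 11p. Setting AD = SRAS gives 3098 = 13p, so p = 238.31 and y = 5359 − 2p = 4882.38.
Output 4882.38 is above potential 4109, so over time expected prices rise and SRAS shifts left until y returns to 4109.
Long run: y = 4109 on the AD curve gives 4109 = 5359 − 2p, so p = 625.00.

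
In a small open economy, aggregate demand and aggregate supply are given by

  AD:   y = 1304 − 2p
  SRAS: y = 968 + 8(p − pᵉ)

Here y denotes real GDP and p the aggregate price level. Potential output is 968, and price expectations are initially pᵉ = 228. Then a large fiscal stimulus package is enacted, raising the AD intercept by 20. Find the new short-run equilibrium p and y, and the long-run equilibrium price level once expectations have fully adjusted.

Short run: p = 218, y = 888. Long run: p = 178.

AD shifts right: new AD is y = 1324 − 2p. With pᵉ = 228, SRAS is y = 8p − 856.
Short run: 1324 − 2p = 8p − 856 gives 2180 = 10p, so p = 218 and y = 1324 − 2·218 = 888.
y = 888 is below potential 968; expectations adjust and SRAS shifts right until y = 968.
Long run: on the new AD curve, 968 = 1324 − 2p gives p = 178.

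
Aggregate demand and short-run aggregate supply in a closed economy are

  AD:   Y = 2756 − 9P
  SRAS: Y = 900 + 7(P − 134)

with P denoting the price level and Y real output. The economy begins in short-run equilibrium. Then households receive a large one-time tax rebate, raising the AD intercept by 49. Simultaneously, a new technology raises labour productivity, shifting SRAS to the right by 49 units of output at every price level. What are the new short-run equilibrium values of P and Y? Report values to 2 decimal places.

P = 174.63, Y = 1233.38

After both shocks: AD is Y = 2805 − 9P and SRAS is Y = 11 + 7P.
Setting them equal: 2794 = 16P, so P = 174.63.
Substituting into AD, Y = 1233.38.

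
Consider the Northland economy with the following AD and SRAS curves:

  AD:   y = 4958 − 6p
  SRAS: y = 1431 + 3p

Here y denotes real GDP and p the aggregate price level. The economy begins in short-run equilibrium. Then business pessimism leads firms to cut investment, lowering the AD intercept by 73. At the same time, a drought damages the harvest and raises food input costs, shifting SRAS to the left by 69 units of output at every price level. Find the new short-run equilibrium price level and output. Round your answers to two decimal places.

p = 391.44, y = 2536.33

After both shocks: AD is y = 4885 − 6p and SRAS is y = 1362 + 3p.
Setting them equal: 3523 = 9p, so p = 391.44.
Substituting into AD, y = 2536.33.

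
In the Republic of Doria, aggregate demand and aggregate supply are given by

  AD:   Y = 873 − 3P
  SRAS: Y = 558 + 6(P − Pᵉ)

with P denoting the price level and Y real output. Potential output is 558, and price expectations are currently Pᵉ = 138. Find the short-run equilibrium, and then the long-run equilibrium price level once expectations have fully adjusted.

Short run: P = 127, Y = 492. Long run: P = 105.

Short run: with Pᵉ = 138, SRAS is Y = 6P − 270. Setting AD = SRAS gives 1143 = 9P, so P = 127 and Y = 873 − 3·127 = 492.
Output 492 is below potential 558, so over time expected prices fall and SRAS shifts right until Y returns to 558.
Long run: Y = 558 on the AD curve gives 558 = 873 − 3P, so P = 105.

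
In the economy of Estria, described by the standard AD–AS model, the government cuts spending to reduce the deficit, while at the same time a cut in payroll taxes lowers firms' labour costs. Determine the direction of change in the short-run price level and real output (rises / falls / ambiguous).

The first event is a negative demand shock: AD shifts left, which by itself pushes P down and Y down.
The second is a favourable supply shock: SRAS shifts right, which by itself pushes P down and Y up.
Both shocks push P down, so P falls. The two shocks push Y in opposite directions, so the effect on Y is ambiguous.

Price level: falls; output: ambiguous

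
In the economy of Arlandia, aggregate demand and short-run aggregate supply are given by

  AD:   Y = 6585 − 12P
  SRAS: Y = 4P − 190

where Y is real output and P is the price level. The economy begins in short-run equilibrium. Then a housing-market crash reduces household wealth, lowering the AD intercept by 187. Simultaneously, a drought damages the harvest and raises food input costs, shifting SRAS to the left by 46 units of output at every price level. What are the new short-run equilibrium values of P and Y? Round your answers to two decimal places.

After both shocks: AD is Y = 6398 − 12P and SRAS is Y = 4P − 236.
Setting them equal: 6634 = 16P, so P = 414.63.
Substituting into AD, Y = 1422.50.

P = 414.63, Y = 1422.50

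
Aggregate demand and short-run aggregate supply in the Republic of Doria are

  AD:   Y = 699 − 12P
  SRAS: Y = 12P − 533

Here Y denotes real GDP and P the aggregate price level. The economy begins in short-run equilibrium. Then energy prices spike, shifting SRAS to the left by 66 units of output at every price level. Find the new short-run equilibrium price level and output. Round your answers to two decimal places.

This is a negative supply shock: SRAS shifts left.
New SRAS: Y = 12P − 599.
Set AD = SRAS: 699 − 12P = 12P − 599, so 1298 = 24P and P = 54.08.
Substituting into AD, Y = 50.00.

P = 54.08, Y = 50.00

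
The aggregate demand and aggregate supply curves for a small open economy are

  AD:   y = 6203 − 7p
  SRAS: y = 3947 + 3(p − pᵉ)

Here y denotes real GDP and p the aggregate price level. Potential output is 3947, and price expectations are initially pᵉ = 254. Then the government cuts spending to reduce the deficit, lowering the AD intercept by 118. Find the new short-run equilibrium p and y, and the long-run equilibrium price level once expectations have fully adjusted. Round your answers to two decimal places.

Short run: p = 290.00, y = 4055.00. Long run: p = 305.43.

AD shifts left: new AD is y = 6085 − 7p. With pᵉ = 254, SRAS is y = 3185 + 3p.
Short run: 6085 − 7p = 3185 + 3p gives 2900 = 10p, so p = 290.00 and y = 6085 − 7p = 4055.00.
y = 4055.00 is above potential 3947; expectations adjust and SRAS shifts left until y = 3947.
Long run: on the new AD curve, 3947 = 6085 − 7p gives p = 305.43.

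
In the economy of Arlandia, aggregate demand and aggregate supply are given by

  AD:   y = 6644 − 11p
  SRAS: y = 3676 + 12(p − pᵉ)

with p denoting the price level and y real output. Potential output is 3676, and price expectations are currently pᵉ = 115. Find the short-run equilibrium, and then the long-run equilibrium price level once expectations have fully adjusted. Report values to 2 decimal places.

Short run: with pᵉ = 115, SRAS is y = 2296 + 12p. Setting AD = SRAS gives 4348 = 23p, so p = 189.04 and y = 6644 − 11p = 4564.52.
Output 4564.52 is above potential 3676, so over time expected prices rise and SRAS shifts left until y returns to 3676.
Long run: y = 3676 on the AD curve gives 3676 = 6644 − 11p, so p = 269.82.

Short run: p = 189.04, y = 4564.52. Long run: p = 269.82.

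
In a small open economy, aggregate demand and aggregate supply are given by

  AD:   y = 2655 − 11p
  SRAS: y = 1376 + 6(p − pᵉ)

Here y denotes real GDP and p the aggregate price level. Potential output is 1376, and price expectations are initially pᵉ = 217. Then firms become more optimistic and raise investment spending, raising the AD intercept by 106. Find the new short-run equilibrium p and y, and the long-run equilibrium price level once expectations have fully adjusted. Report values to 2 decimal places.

Short run: p = 158.06, y = 1022.35. Long run: p = 125.91.

AD shifts right: new AD is y = 2761 − 11p. With pᵉ = 217, SRAS is y = 74 + 6p.
Short run: 2761 − 11p = 74 + 6p gives 2687 = 17p, so p = 158.06 and y = 2761 − 11p = 1022.35.
y = 1022.35 is below potential 1376; expectations adjust and SRAS shifts right until y = 1376.
Long run: on the new AD curve, 1376 = 2761 − 11p gives p = 125.91.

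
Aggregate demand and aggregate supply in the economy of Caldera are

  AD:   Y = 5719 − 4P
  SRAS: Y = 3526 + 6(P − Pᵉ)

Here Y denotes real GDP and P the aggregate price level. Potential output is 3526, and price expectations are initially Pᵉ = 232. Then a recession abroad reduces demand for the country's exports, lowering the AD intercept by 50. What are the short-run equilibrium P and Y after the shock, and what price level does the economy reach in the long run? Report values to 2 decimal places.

AD shifts left: new AD is Y = 5669 − 4P. With Pᵉ = 232, SRAS is Y = 2134 + 6P.
Short run: 5669 − 4P = 2134 + 6P gives 3535 = 10P, so P = 353.50 and Y = 5669 − 4P = 4255.00.
Y = 4255.00 is above potential 3526; expectations adjust and SRAS shifts left until Y = 3526.
Long run: on the new AD curve, 3526 = 5669 − 4P gives P = 535.75.

Short run: P = 353.50, Y = 4255.00. Long run: P = 535.75.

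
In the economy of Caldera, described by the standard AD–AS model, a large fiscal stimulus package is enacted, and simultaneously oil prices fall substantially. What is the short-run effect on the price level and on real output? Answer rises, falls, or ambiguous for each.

The first event is a positive demand shock: AD shifts right, which by itself pushes P up and Y up.
The second is a favourable supply shock: SRAS shifts right, which by itself pushes P down and Y up.
The two shocks push P in opposite directions, so the effect on P is ambiguous. Both shocks push Y up, so Y rises.

Price level: ambiguous; output: rises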